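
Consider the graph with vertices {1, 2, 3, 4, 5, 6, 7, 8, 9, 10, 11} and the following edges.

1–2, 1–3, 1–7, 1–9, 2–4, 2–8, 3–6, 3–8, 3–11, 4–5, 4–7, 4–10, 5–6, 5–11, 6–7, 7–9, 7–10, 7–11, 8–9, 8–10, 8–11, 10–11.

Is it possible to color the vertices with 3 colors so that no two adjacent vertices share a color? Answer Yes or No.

The chromatic number is 3. 4, 7, 10 are pairwise adjacent, so at least 3 colors are needed.
3 colors suffice: color a → {5, 7, 8}; color b → {1, 4, 6, 11}; color c → {2, 3, 9, 10}.
That is already a proper 3-coloring.

Yes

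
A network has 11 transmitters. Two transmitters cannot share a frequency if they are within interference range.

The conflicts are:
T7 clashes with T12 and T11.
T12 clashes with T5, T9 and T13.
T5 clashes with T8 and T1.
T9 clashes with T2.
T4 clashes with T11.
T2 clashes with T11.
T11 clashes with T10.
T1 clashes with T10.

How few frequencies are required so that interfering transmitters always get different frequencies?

The cycle T12-T7-T11-T2-T9-T12 has odd length 5, so it cannot be 2-colored; at least 3 frequencies are needed.
3 frequencies suffice: frequency 1 → {T12, T8, T11, T1}; frequency 2 → {T7, T5, T4, T13, T2, T10}; frequency 3 → {T9}. No two conflicting transmitters share a frequency.

3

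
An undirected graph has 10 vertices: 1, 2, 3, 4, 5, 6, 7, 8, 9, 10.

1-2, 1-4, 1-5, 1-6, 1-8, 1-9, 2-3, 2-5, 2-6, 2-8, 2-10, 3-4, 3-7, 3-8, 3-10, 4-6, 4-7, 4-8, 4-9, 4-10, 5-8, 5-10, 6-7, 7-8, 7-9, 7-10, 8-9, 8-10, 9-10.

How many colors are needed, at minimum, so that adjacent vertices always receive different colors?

3, 4, 7, 8, 10 form a clique, so at least 5 colors are needed.
5 colors suffice: color a → {6, 8}; color b → {1, 10}; color c → {2, 4}; color d → {5, 7}; color e → {3, 9}. No two adjacent vertices share a color.

5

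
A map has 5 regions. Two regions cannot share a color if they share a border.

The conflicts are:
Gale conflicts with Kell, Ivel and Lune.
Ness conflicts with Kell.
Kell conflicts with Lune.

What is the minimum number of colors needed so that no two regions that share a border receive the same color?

3

Gale, Kell, Lune all conflict with each other, so at least 3 colors are needed.
3 colors suffice: color 1 → {Gale, Ness}; color 2 → {Kell, Ivel}; color 3 → {Lune}. No two conflicting regions share a color.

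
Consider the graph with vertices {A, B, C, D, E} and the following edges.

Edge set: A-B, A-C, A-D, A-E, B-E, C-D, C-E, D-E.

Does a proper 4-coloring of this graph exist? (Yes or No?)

Yes

The chromatic number is 4. A, C, D, E form a clique, so at least 4 colors are needed.
4 colors suffice: color 1 → {A}; color 2 → {E}; color 3 → {B, C}; color 4 → {D}.
That is already a proper 4-coloring.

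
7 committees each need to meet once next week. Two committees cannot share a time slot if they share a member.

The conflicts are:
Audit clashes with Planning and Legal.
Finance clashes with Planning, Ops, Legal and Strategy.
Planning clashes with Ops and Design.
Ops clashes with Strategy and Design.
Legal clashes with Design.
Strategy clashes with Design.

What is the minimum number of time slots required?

Finance, Ops, Strategy all conflict with each other, so at least 3 time slots are needed.
Using 3 time slots: Audit=3, Finance=3, Planning=2, Ops=1, Legal=1, Strategy=2, Design=3. Each listed conflict is separated.

3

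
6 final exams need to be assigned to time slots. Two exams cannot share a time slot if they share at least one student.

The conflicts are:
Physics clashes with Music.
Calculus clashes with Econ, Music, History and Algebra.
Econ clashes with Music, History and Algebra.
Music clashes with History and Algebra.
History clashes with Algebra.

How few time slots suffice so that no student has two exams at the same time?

5

Calculus, Econ, Music, History, Algebra all conflict with each other, so at least 5 time slots are needed.
5 time slots suffice: Physics=2, Calculus=2, Econ=3, Music=1, History=4, Algebra=5. No two conflicting exams share a time slot.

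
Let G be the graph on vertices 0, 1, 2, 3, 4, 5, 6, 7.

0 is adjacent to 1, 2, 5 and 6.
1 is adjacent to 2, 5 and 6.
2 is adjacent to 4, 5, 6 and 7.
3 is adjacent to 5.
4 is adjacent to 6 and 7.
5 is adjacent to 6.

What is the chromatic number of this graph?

5

0, 1, 2, 5, 6 are mutually adjacent (a clique of size 5), so at least 5 colors are needed.
5 colors suffice: 0=yellow, 1=purple, 2=red, 3=red, 4=green, 5=green, 6=blue, 7=blue. Every edge joins two different colors.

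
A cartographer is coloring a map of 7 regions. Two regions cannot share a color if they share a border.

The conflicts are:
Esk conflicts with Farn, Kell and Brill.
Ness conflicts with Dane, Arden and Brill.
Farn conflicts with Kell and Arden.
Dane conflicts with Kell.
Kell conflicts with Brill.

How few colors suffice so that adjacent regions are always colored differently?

Esk, Farn, Kell pairwise conflict, so at least 3 colors are needed.
3 colors suffice: color 1 → {Ness, Kell}; color 2 → {Esk, Dane, Arden}; color 3 → {Farn, Brill}. Every pair that conflicts lands in different colors.

3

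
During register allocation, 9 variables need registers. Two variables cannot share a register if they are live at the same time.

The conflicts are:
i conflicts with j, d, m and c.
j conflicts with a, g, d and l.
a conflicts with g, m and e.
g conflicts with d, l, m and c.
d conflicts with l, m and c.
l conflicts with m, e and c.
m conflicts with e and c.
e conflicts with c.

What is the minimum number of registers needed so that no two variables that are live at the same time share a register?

g, d, l, m, c pairwise conflict, so at least 5 registers are needed.
5 registers suffice: register 1 → {j, m}; register 2 → {i, g, e}; register 3 → {a, d}; register 4 → {l}; register 5 → {c}. Each listed conflict is separated.

5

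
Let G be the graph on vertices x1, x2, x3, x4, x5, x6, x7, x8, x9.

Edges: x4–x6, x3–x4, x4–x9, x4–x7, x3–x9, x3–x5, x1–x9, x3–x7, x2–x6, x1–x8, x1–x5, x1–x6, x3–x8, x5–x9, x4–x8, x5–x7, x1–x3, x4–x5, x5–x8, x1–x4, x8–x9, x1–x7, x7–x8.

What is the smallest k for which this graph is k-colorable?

x1, x3, x4, x5, x7, x8 are pairwise adjacent (a clique of size 6), so at least 6 colors are needed.
6 colors suffice: color 1 → {x2, x4}; color 2 → {x1}; color 3 → {x3, x6}; color 4 → {x8}; color 5 → {x5}; color 6 → {x7, x9}. Every edge joins two different colors.

6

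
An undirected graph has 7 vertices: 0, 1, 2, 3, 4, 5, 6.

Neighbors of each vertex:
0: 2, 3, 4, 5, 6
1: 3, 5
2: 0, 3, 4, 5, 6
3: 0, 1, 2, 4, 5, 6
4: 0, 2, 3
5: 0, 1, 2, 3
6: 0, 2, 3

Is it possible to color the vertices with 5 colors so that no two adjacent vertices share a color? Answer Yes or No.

The chromatic number is 4. 0, 2, 3, 5 are pairwise adjacent (a clique of size 4), so at least 4 colors are needed.
One proper 4-coloring: 0=green, 1=blue, 2=blue, 3=red, 4=yellow, 5=yellow, 6=yellow.
Since 5 ≥ 4, a proper 5-coloring certainly exists.

Yes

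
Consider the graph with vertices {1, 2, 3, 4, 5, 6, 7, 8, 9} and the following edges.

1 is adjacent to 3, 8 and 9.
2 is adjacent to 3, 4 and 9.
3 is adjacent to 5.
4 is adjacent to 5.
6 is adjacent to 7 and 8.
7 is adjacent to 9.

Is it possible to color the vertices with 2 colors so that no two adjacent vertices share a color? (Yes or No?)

No

The cycle 7-9-1-8-6-7 has odd length 5, so it cannot be 2-colored; at least 3 colors are needed.
So 2 colors are not enough.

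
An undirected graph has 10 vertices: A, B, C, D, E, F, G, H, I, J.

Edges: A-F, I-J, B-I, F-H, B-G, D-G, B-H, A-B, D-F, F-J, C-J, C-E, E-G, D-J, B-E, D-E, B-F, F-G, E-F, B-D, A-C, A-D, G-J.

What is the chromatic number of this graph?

5

B, D, E, F, G form a clique, so at least 5 colors are needed.
5 colors suffice: A=4, B=1, C=2, D=3, E=4, F=2, G=5, H=3, I=2, J=1. No two adjacent vertices share a color.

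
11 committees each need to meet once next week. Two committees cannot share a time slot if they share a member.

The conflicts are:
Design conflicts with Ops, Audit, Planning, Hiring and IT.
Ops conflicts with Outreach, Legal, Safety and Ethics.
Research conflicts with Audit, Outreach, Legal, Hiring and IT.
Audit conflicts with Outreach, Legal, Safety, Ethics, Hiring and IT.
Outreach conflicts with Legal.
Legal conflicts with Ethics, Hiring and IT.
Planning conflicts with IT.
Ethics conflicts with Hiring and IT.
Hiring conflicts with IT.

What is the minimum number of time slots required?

Audit, Legal, Ethics, Hiring, IT pairwise conflict, so at least 5 time slots are needed.
Using 5 time slots: Design=2, Ops=1, Research=5, Audit=1, Outreach=3, Legal=2, Safety=2, Planning=1, Ethics=5, Hiring=4, IT=3. Every pair that conflicts lands in different time slots.

5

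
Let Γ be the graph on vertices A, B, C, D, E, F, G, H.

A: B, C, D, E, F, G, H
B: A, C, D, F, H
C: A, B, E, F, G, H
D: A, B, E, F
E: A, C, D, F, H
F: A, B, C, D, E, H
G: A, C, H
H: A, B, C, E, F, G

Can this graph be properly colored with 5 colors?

The chromatic number is 5. A, C, E, F, H are mutually adjacent (a clique of size 5), so at least 5 colors are needed.
A valid assignment using 5 colors: A=red, B=purple, C=green, D=green, E=purple, F=blue, G=blue, H=yellow.
That is already a proper 5-coloring.

Yes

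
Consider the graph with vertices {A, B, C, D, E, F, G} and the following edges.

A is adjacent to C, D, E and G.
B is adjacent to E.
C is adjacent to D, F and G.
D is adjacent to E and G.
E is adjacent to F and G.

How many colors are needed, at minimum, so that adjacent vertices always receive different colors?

4

A, C, D, G are mutually adjacent (a clique of size 4), so at least 4 colors are needed.
4 colors suffice: color 1 → {C, E}; color 2 → {A, B, F}; color 3 → {D}; color 4 → {G}. Every edge joins two different colors.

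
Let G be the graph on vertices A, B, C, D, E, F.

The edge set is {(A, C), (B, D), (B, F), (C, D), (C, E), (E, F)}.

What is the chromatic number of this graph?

3

The cycle E-F-B-D-C-E has odd length 5, so it cannot be 2-colored; at least 3 colors are needed.
A valid assignment using 3 colors: A=2, B=1, C=1, D=2, E=3, F=2. Each edge has distinct colors on its endpoints.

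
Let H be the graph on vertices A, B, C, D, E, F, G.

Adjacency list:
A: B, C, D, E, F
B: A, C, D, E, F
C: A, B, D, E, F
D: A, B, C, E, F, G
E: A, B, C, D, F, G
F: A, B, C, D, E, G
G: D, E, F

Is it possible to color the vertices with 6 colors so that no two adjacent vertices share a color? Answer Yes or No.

Yes

The chromatic number is 6. A, B, C, D, E, F form a clique, so at least 6 colors are needed.
6 colors suffice: A=4, B=6, C=5, D=3, E=1, F=2, G=4.
That is already a proper 6-coloring.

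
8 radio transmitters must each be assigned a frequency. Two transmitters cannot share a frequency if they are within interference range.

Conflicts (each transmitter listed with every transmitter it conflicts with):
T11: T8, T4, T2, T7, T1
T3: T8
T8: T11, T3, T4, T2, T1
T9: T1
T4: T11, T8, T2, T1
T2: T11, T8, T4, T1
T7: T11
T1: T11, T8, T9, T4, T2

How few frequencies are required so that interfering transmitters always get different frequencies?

5

T11, T8, T4, T2, T1 pairwise conflict, so at least 5 frequencies are needed.
5 frequencies suffice: T11=2, T3=2, T8=1, T9=1, T4=5, T2=4, T7=1, T1=3. Every pair that conflicts lands in different frequencies.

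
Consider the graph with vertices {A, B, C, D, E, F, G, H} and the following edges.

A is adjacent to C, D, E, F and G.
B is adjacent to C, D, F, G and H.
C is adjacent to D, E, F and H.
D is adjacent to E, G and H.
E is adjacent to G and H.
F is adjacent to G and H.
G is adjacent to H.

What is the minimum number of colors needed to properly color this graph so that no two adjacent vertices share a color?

B, F, G, H are pairwise adjacent (a clique of size 4), so at least 4 colors are needed.
4 colors suffice: A=1, B=4, C=2, D=3, E=4, F=3, G=2, H=1. No two adjacent vertices share a color.

4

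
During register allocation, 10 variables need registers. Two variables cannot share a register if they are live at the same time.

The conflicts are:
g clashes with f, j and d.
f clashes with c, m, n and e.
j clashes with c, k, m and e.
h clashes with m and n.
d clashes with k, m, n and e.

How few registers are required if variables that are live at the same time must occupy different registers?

f and c conflict, so at least 2 registers are needed.
2 registers suffice: register 1 → {f, j, h, d}; register 2 → {g, c, k, m, n, e}. Every pair that conflicts lands in different registers.

2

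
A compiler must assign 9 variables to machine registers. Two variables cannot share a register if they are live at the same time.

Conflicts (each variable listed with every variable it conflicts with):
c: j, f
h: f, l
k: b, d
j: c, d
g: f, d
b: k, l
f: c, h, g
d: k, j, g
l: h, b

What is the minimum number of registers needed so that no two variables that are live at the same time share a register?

3

The cycle j-d-g-f-c-j has odd length 5, so it cannot be 2-colored; at least 3 registers are needed.
A valid assignment using 3 registers: c=2, h=2, k=2, j=3, g=2, b=1, f=1, d=1, l=3. No two conflicting variables share a register.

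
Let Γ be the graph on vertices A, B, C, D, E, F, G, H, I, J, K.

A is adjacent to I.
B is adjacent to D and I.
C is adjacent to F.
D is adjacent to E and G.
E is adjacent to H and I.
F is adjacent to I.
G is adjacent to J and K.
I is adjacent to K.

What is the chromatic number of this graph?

The cycle D-G-K-I-B-D has odd length 5, so it cannot be 2-colored; at least 3 colors are needed.
A valid assignment using 3 colors: A=2, B=2, C=1, D=3, E=2, F=2, G=1, H=1, I=1, J=2, K=2. No two adjacent vertices share a color.

3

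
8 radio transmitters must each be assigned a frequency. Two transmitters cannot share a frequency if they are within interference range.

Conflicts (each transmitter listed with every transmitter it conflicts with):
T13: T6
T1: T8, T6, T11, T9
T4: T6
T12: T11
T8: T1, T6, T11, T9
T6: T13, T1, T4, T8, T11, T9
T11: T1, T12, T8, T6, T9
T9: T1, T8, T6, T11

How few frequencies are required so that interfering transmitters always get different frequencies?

5

T1, T8, T6, T11, T9 all conflict with each other, so at least 5 frequencies are needed.
Using 5 frequencies: T13=2, T1=3, T4=2, T12=1, T8=4, T6=1, T11=2, T9=5. No two conflicting transmitters share a frequency.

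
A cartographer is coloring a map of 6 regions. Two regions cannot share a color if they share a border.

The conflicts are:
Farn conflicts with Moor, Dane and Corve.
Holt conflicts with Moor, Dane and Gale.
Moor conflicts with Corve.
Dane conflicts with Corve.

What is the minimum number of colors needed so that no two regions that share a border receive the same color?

3

Farn, Dane, Corve pairwise conflict, so at least 3 colors are needed.
One proper 3-coloring: Farn=3, Holt=1, Moor=2, Dane=2, Corve=1, Gale=2. No two conflicting regions share a color.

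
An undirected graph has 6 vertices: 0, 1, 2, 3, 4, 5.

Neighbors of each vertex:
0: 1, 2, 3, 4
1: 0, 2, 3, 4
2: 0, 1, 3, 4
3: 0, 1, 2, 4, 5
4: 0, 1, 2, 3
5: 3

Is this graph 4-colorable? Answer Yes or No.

No

0, 1, 2, 3, 4 are mutually adjacent (a clique of size 5), so at least 5 colors are needed.
So 4 colors are not enough.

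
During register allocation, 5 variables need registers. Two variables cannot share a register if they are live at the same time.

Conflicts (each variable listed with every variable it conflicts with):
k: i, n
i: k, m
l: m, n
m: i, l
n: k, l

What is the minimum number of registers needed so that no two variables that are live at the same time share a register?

3

The cycle k-i-m-l-n-k has odd length 5, so it cannot be 2-colored; at least 3 registers are needed.
Using 3 registers: k=3, i=2, l=2, m=1, n=1. No two conflicting variables share a register.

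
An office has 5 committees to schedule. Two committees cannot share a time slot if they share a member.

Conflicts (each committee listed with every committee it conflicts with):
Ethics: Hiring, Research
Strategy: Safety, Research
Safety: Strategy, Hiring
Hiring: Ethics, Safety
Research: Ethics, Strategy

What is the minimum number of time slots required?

The cycle Research-Strategy-Safety-Hiring-Ethics-Research has odd length 5, so it cannot be 2-colored; at least 3 time slots are needed.
A valid assignment using 3 time slots: Ethics=2, Strategy=2, Safety=1, Hiring=3, Research=1. Each listed conflict is separated.

3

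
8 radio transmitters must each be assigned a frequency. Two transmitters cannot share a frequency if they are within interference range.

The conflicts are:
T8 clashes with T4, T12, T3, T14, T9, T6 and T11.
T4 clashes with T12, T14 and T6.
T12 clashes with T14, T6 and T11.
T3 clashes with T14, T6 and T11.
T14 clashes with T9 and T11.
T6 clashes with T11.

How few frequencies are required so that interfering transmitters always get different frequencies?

4

T8, T12, T6, T11 pairwise conflict, so at least 4 frequencies are needed.
Using 4 frequencies: T8=1, T4=4, T12=3, T3=3, T14=2, T9=3, T6=2, T11=4. No two conflicting transmitters share a frequency.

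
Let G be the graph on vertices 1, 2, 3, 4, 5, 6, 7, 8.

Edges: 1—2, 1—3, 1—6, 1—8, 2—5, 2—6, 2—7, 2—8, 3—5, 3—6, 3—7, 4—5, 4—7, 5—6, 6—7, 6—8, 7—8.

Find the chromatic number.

4

1, 2, 6, 8 are mutually adjacent (a clique of size 4), so at least 4 colors are needed.
A valid assignment using 4 colors: 1=c, 2=b, 3=b, 4=a, 5=c, 6=a, 7=c, 8=d. No two adjacent vertices share a color.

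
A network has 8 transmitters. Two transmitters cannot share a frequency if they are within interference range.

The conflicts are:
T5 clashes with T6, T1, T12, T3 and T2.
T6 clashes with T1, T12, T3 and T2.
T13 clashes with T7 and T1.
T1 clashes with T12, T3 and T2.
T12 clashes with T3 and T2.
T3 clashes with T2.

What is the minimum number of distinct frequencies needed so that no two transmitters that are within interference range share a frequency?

6

T5, T6, T1, T12, T3, T2 are mutually in conflict, so at least 6 frequencies are needed.
6 frequencies suffice: frequency 1 → {T7, T1}; frequency 2 → {T5, T13}; frequency 3 → {T12}; frequency 4 → {T3}; frequency 5 → {T2}; frequency 6 → {T6}. No two conflicting transmitters share a frequency.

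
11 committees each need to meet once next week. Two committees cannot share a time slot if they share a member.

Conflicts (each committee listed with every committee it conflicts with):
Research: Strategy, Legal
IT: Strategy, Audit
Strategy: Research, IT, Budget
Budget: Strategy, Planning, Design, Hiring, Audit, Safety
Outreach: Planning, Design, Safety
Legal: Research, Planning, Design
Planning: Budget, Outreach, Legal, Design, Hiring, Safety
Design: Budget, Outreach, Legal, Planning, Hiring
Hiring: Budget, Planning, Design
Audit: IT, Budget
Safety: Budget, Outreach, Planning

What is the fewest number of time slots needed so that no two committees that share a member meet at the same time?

4

Budget, Planning, Design, Hiring pairwise conflict, so at least 4 time slots are needed.
4 time slots suffice: time slot 1 → {IT, Budget, Outreach, Legal}; time slot 2 → {Strategy, Planning, Audit}; time slot 3 → {Research, Design, Safety}; time slot 4 → {Hiring}. Each listed conflict is separated.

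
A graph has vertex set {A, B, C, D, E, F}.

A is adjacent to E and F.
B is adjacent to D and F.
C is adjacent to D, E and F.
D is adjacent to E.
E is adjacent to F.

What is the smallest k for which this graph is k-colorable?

3

C, E, F are pairwise adjacent, so at least 3 colors are needed.
One proper 3-coloring: A=3, B=2, C=3, D=1, E=2, F=1. Every edge joins two different colors.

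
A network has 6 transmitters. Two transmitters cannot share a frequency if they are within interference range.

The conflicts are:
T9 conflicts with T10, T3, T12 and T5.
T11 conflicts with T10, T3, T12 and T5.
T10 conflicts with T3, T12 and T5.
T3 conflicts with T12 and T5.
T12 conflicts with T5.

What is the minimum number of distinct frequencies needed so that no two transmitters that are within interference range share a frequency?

5

T9, T10, T3, T12, T5 are mutually in conflict, so at least 5 frequencies are needed.
5 frequencies suffice: frequency 1 → {T10}; frequency 2 → {T3}; frequency 3 → {T5}; frequency 4 → {T12}; frequency 5 → {T9, T11}. Every pair that conflicts lands in different frequencies.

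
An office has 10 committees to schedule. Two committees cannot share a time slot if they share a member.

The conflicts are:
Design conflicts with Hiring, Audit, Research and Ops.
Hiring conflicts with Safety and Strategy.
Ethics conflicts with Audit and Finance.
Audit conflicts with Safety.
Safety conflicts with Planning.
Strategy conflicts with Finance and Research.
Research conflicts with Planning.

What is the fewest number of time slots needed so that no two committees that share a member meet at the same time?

The cycle Design-Audit-Safety-Planning-Research-Design has odd length 5, so it cannot be 2-colored; at least 3 time slots are needed.
3 time slots suffice: time slot 1 → {Design, Ethics, Safety, Strategy}; time slot 2 → {Hiring, Audit, Finance, Research, Ops}; time slot 3 → {Planning}. Each listed conflict is separated.

3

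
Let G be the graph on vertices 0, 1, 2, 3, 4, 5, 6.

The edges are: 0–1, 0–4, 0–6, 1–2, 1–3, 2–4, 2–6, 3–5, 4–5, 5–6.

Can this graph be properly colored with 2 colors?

No

The cycle 3-5-6-2-1-3 has odd length 5, so it cannot be 2-colored; at least 3 colors are needed.
So 2 colors are not enough.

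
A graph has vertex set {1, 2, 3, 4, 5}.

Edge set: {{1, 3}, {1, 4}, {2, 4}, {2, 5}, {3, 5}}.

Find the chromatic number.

The cycle 5-3-1-4-2-5 has odd length 5, so it cannot be 2-colored; at least 3 colors are needed.
3 colors suffice: color a → {1, 2}; color b → {3, 4}; color c → {5}. Every edge joins two different colors.

3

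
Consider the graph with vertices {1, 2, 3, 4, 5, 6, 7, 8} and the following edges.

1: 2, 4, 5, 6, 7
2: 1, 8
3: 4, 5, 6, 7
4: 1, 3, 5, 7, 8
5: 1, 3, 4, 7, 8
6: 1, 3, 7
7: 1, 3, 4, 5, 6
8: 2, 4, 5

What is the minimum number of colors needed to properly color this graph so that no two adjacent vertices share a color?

3, 4, 5, 7 are mutually adjacent (a clique of size 4), so at least 4 colors are needed.
4 colors suffice: color red → {1, 3, 8}; color blue → {2, 5, 6}; color green → {7}; color yellow → {4}. No two adjacent vertices share a color.

4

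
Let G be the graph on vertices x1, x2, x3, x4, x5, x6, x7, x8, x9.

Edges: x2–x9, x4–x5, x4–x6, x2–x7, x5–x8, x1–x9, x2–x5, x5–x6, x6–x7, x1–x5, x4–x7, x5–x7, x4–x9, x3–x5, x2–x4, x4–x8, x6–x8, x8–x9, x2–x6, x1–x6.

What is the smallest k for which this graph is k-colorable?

5

x2, x4, x5, x6, x7 form a clique, so at least 5 colors are needed.
5 colors suffice: color 1 → {x5, x9}; color 2 → {x3, x6}; color 3 → {x1, x4}; color 4 → {x2, x8}; color 5 → {x7}. Every edge joins two different colors.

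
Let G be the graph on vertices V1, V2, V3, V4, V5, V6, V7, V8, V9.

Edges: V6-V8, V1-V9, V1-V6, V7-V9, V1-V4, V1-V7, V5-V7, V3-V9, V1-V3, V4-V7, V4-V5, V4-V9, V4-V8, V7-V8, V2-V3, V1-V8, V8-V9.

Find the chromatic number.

5

V1, V4, V7, V8, V9 are mutually adjacent (a clique of size 5), so at least 5 colors are needed.
5 colors suffice: color 1 → {V1, V2, V5}; color 2 → {V6, V9}; color 3 → {V3, V7}; color 4 → {V4}; color 5 → {V8}. Every edge joins two different colors.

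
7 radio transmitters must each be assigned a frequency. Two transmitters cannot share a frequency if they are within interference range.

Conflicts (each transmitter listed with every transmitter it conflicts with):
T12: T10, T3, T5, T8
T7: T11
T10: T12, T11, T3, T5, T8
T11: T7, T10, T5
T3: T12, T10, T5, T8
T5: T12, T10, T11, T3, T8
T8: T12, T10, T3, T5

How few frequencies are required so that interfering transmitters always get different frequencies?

5

T12, T10, T3, T5, T8 all conflict with each other, so at least 5 frequencies are needed.
Using 5 frequencies: T12=3, T7=1, T10=1, T11=3, T3=4, T5=2, T8=5. No two conflicting transmitters share a frequency.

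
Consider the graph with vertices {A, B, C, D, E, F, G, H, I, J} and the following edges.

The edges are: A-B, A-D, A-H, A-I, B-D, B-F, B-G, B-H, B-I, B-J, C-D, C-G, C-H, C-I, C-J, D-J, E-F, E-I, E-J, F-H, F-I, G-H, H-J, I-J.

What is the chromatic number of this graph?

3

B, F, H are pairwise adjacent, so at least 3 colors are needed.
3 colors suffice: color 1 → {B, C, E}; color 2 → {D, H, I}; color 3 → {A, F, G, J}. Each edge has distinct colors on its endpoints.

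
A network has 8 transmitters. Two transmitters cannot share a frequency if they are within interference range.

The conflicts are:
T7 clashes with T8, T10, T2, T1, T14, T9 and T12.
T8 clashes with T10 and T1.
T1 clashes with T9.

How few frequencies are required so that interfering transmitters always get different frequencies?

T7, T8, T1 all conflict with each other, so at least 3 frequencies are needed.
A valid assignment using 3 frequencies: T7=1, T8=2, T10=3, T2=2, T1=3, T14=2, T9=2, T12=2. Each listed conflict is separated.

3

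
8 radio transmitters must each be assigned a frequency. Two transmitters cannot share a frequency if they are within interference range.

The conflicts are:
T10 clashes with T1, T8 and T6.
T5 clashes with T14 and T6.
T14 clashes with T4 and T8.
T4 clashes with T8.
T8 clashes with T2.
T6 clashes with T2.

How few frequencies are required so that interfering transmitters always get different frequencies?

3

T14, T4, T8 are mutually in conflict, so at least 3 frequencies are needed.
3 frequencies suffice: T10=2, T1=1, T5=3, T14=2, T4=3, T8=1, T6=1, T2=2. No two conflicting transmitters share a frequency.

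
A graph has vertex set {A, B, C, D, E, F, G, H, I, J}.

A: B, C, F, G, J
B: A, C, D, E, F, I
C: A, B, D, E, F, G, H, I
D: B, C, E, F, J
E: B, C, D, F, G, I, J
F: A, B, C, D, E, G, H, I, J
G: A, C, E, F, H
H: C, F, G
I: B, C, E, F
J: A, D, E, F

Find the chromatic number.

B, C, D, E, F are mutually adjacent (a clique of size 5), so at least 5 colors are needed.
One proper 5-coloring: A=green, B=yellow, C=blue, D=purple, E=green, F=red, G=yellow, H=green, I=purple, J=blue. No two adjacent vertices share a color.

5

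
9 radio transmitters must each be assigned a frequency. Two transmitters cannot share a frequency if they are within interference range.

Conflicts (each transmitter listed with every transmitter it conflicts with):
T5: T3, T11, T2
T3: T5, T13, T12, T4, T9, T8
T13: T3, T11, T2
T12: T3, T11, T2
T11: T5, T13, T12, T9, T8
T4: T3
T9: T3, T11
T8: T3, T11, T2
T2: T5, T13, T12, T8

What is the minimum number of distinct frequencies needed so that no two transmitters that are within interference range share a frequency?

T3 and T4 conflict, so at least 2 frequencies are needed.
2 frequencies suffice: frequency 1 → {T3, T11, T2}; frequency 2 → {T5, T13, T12, T4, T9, T8}. Each listed conflict is separated.

2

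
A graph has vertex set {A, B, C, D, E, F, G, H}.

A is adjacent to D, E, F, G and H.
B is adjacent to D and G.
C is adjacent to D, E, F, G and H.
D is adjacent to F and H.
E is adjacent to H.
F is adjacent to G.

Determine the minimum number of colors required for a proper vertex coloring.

3

C, D, F are mutually adjacent, so at least 3 colors are needed.
A valid assignment using 3 colors: A=2, B=2, C=2, D=1, E=1, F=3, G=1, H=3. No two adjacent vertices share a color.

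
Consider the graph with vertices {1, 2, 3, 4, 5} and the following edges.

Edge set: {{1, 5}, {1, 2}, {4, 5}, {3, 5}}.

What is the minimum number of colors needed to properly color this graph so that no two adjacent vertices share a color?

2

1 and 5 are adjacent, so at least 2 colors are needed.
2 colors suffice: color red → {2, 5}; color blue → {1, 3, 4}. No two adjacent vertices share a color.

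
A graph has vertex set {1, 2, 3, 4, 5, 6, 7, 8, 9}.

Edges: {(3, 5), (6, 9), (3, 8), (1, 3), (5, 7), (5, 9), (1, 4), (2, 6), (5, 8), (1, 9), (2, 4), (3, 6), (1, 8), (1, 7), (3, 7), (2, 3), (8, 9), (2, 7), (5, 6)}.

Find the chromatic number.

2, 3, 7 form a triangle, so at least 3 colors are needed.
3 colors suffice: color a → {3, 4, 9}; color b → {1, 2, 5}; color c → {6, 7, 8}. No two adjacent vertices share a color.

3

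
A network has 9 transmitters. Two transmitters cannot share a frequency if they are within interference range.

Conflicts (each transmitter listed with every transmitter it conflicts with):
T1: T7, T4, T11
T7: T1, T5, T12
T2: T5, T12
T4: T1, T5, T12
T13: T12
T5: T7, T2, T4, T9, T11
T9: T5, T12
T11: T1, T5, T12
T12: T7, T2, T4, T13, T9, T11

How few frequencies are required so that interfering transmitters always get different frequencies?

T11 and T12 conflict, so at least 2 frequencies are needed.
Using 2 frequencies: T1=1, T7=2, T2=2, T4=2, T13=2, T5=1, T9=2, T11=2, T12=1. No two conflicting transmitters share a frequency.

2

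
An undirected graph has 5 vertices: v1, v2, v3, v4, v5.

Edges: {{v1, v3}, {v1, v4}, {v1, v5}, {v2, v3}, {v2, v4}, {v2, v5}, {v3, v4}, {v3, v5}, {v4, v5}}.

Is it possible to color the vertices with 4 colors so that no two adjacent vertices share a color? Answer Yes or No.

Yes

The chromatic number is 4. v1, v3, v4, v5 are pairwise adjacent (a clique of size 4), so at least 4 colors are needed.
One proper 4-coloring: v1=4, v2=4, v3=3, v4=2, v5=1.
That is already a proper 4-coloring.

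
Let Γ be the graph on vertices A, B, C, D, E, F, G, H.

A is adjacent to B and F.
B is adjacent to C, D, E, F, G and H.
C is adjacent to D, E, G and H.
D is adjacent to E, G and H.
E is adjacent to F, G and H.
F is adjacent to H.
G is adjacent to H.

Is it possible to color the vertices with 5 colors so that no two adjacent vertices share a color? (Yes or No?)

No

B, C, D, E, G, H form a clique, so at least 6 colors are needed.
So 5 colors are not enough.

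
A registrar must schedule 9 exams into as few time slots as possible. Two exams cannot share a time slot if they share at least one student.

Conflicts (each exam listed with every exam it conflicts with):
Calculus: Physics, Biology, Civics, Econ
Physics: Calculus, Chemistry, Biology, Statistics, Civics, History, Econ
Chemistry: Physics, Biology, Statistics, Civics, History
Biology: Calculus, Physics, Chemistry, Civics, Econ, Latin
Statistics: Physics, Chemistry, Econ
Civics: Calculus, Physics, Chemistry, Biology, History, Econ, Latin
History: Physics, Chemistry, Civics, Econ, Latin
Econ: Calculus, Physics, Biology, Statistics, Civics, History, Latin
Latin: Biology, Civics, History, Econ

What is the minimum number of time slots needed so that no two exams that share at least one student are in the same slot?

5

Calculus, Physics, Biology, Civics, Econ are mutually in conflict, so at least 5 time slots are needed.
5 time slots suffice: time slot 1 → {Chemistry, Econ}; time slot 2 → {Physics, Latin}; time slot 3 → {Statistics, Civics}; time slot 4 → {Biology, History}; time slot 5 → {Calculus}. Every pair that conflicts lands in different time slots.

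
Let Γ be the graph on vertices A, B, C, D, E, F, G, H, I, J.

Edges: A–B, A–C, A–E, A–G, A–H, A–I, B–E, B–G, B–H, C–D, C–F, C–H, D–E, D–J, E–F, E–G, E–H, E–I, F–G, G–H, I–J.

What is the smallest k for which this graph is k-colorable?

5

A, B, E, G, H are mutually adjacent (a clique of size 5), so at least 5 colors are needed.
5 colors suffice: color 1 → {C, E, J}; color 2 → {A, D, F}; color 3 → {G, I}; color 4 → {H}; color 5 → {B}. No two adjacent vertices share a color.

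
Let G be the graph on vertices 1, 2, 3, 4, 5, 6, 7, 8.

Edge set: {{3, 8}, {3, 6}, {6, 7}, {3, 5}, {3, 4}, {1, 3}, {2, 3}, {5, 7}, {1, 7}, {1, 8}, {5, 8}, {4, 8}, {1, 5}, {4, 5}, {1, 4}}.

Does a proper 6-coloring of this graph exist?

Yes

The chromatic number is 5. 1, 3, 4, 5, 8 are pairwise adjacent (a clique of size 5), so at least 5 colors are needed.
5 colors suffice: color red → {3, 7}; color blue → {2, 5, 6}; color green → {1}; color yellow → {4}; color purple → {8}.
Since 6 ≥ 5, a proper 6-coloring certainly exists.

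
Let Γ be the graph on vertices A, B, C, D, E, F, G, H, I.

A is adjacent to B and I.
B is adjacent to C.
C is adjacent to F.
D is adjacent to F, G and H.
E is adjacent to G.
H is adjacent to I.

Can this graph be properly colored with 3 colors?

Yes

The chromatic number is 3. The cycle B-C-F-D-H-I-A-B has odd length 7, so it cannot be 2-colored; at least 3 colors are needed.
A valid assignment using 3 colors: A=1, B=2, C=1, D=1, E=1, F=2, G=2, H=2, I=3.
That is already a proper 3-coloring.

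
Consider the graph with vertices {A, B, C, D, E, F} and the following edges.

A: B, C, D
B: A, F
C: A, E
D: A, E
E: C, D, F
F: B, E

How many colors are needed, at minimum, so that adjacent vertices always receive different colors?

The cycle B-A-C-E-F-B has odd length 5, so it cannot be 2-colored; at least 3 colors are needed.
3 colors suffice: color 1 → {A, E}; color 2 → {B, C, D}; color 3 → {F}. Every edge joins two different colors.

3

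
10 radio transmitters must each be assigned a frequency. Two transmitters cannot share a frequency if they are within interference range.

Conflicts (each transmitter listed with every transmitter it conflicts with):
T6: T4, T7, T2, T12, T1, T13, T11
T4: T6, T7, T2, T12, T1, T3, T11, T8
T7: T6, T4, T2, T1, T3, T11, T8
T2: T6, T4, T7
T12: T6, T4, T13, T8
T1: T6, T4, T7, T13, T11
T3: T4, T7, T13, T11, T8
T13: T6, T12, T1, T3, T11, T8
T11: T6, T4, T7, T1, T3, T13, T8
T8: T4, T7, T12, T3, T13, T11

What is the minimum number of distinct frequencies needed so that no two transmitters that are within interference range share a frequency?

5

T6, T4, T7, T1, T11 are mutually in conflict, so at least 5 frequencies are needed.
A valid assignment using 5 frequencies: T6=4, T4=1, T7=2, T2=3, T12=2, T1=5, T3=5, T13=1, T11=3, T8=4. No two conflicting transmitters share a frequency.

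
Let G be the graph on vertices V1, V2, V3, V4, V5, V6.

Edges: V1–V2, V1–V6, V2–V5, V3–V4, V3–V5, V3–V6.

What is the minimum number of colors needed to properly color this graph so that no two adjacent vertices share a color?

3

The cycle V2-V1-V6-V3-V5-V2 has odd length 5, so it cannot be 2-colored; at least 3 colors are needed.
3 colors suffice: color R → {V2, V3}; color B → {V4, V5, V6}; color G → {V1}. Each edge has distinct colors on its endpoints.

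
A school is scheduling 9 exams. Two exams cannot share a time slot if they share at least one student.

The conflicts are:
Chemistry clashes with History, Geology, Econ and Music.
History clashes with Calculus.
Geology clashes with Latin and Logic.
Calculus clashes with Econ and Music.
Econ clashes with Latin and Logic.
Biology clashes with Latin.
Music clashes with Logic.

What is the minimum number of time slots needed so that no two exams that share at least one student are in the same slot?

2

Biology and Latin conflict, so at least 2 time slots are needed.
2 time slots suffice: time slot 1 → {History, Geology, Econ, Biology, Music}; time slot 2 → {Chemistry, Calculus, Latin, Logic}. No two conflicting exams share a time slot.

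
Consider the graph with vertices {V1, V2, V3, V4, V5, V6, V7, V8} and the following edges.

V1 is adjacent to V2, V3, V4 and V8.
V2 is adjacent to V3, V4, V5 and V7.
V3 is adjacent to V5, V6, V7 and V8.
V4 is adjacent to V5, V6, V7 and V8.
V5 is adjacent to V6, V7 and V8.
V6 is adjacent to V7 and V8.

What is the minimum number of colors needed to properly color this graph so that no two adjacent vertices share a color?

4

V3, V5, V6, V8 are pairwise adjacent (a clique of size 4), so at least 4 colors are needed.
A valid assignment using 4 colors: V1=blue, V2=green, V3=red, V4=red, V5=blue, V6=green, V7=yellow, V8=yellow. No two adjacent vertices share a color.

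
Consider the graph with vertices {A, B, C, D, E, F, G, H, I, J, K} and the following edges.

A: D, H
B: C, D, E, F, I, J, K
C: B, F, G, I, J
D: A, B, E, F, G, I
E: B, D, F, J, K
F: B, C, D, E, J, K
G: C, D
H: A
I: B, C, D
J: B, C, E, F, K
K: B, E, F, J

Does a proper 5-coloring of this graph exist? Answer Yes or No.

The chromatic number is 5. B, E, F, J, K are pairwise adjacent (a clique of size 5), so at least 5 colors are needed.
5 colors suffice: color 1 → {A, B, G}; color 2 → {F, H, I}; color 3 → {C, D, K}; color 4 → {J}; color 5 → {E}.
That is already a proper 5-coloring.

Yes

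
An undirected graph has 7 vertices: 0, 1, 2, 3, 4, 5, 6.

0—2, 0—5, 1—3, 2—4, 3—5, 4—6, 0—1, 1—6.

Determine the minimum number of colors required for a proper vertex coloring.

3

The cycle 0-2-4-6-1-0 has odd length 5, so it cannot be 2-colored; at least 3 colors are needed.
3 colors suffice: color a → {1, 4, 5}; color b → {0, 3, 6}; color c → {2}. Every edge joins two different colors.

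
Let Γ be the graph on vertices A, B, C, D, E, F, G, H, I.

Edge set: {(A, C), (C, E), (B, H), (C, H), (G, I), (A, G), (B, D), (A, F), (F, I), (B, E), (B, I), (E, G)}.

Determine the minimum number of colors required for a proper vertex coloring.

C and H are adjacent, so at least 2 colors are needed.
A valid assignment using 2 colors: A=blue, B=red, C=red, D=blue, E=blue, F=red, G=red, H=blue, I=blue. No two adjacent vertices share a color.

2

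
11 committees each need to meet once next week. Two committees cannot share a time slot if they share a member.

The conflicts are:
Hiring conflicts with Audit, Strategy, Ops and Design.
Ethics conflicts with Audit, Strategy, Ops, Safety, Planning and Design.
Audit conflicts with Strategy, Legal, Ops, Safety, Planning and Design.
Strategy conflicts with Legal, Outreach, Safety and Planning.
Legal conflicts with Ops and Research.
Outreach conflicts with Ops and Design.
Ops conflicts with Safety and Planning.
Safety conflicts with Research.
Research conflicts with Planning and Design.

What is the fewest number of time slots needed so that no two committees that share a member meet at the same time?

4

Ethics, Audit, Ops, Safety all conflict with each other, so at least 4 time slots are needed.
4 time slots suffice: time slot 1 → {Audit, Outreach, Research}; time slot 2 → {Strategy, Ops, Design}; time slot 3 → {Hiring, Ethics, Legal}; time slot 4 → {Safety, Planning}. No two conflicting committees share a time slot.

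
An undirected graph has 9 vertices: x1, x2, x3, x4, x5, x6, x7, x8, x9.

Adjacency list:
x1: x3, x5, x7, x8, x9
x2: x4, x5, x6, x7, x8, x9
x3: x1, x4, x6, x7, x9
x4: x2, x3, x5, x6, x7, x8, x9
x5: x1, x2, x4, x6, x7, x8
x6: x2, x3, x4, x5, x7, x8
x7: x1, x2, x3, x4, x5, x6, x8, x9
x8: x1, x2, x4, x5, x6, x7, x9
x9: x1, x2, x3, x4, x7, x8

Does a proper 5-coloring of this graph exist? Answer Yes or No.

x2, x4, x5, x6, x7, x8 are mutually adjacent (a clique of size 6), so at least 6 colors are needed.
So 5 colors are not enough.

No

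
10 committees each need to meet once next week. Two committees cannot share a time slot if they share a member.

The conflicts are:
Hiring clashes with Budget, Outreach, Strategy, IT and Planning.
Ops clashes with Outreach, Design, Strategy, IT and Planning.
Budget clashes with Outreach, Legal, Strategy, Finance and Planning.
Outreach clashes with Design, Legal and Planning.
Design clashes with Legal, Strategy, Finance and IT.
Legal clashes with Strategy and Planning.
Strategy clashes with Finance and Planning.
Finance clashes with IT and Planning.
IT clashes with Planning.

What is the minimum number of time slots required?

Budget, Outreach, Legal, Planning pairwise conflict, so at least 4 time slots are needed.
4 time slots suffice: time slot 1 → {Design, Planning}; time slot 2 → {Outreach, Strategy, IT}; time slot 3 → {Ops, Budget}; time slot 4 → {Hiring, Legal, Finance}. No two conflicting committees share a time slot.

4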